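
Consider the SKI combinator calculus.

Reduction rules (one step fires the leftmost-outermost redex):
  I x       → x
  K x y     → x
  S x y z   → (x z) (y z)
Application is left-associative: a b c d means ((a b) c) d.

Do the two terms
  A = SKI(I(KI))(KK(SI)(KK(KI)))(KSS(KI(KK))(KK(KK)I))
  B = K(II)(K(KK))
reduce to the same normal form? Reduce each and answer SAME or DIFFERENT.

Answer: DIFFERENT — A ⇓ SI(KI), B ⇓ I

Reduction:
Term A:
  start: SKI(I(KI))(KK(SI)(KK(KI)))(KSS(KI(KK))(KK(KK)I))
  →1  K(I(KI))(I(I(KI)))(KK(SI)(KK(KI)))(KSS(KI(KK))(KK(KK)I))
  →2  I(KI)(KK(SI)(KK(KI)))(KSS(KI(KK))(KK(KK)I))
  →3  KI(KK(SI)(KK(KI)))(KSS(KI(KK))(KK(KK)I))
  →4  I(KSS(KI(KK))(KK(KK)I))
  →5  KSS(KI(KK))(KK(KK)I)
  →6  S(KI(KK))(KK(KK)I)
  →7  SI(KK(KK)I)
  →8  SI(KI)

Term B:
  start: K(II)(K(KK))
  →1  II
  →2  I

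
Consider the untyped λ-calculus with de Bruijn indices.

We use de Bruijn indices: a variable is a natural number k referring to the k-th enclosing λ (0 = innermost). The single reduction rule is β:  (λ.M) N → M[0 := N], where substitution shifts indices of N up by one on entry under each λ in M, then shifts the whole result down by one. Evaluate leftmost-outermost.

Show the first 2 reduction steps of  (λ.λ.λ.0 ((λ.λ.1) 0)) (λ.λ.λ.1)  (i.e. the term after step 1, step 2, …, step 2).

Answer: after 2 steps: λ.λ.0 (λ.1)

Working:
  start: (λ.λ.λ.0 ((λ.λ.1) 0)) (λ.λ.λ.1)
  step 1: λ.λ.0 ((λ.λ.1) 0)
  step 2: λ.λ.0 (λ.1)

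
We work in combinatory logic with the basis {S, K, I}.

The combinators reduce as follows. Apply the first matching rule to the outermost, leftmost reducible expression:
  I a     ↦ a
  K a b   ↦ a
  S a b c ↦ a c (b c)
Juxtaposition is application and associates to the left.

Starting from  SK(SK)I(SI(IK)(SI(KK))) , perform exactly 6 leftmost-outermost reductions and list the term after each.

Answer: after 6 steps: I(IK(SI(KK)))(KK(IK(SI(KK))))

Working:
  start: SK(SK)I(SI(IK)(SI(KK)))
  step 1: KI(SKI)(SI(IK)(SI(KK)))
  step 2: I(SI(IK)(SI(KK)))
  step 3: SI(IK)(SI(KK))
  step 4: I(SI(KK))(IK(SI(KK)))
  step 5: SI(KK)(IK(SI(KK)))
  step 6: I(IK(SI(KK)))(KK(IK(SI(KK))))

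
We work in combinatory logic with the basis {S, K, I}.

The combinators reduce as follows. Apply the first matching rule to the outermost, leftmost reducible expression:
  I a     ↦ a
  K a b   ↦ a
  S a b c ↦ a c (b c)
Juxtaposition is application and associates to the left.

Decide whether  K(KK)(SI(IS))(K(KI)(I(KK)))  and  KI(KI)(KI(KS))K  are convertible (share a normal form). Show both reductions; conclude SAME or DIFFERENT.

Term A:
  start: K(KK)(SI(IS))(K(KI)(I(KK)))
  step 1: KK(K(KI)(I(KK)))
  step 2: K

Term B:
  start: KI(KI)(KI(KS))K
  step 1: I(KI(KS))K
  step 2: KI(KS)K
  step 3: IK
  step 4: K

Answer: SAME — A ⇓ K, B ⇓ K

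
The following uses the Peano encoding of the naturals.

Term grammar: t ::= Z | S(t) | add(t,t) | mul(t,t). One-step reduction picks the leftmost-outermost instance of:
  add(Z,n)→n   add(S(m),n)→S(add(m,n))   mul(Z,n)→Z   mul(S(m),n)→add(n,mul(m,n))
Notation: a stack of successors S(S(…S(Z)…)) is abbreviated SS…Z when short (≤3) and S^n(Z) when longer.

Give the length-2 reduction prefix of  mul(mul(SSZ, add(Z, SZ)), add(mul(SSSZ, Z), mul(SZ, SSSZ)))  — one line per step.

  start: mul(mul(SSZ, add(Z, SZ)), add(mul(SSSZ, Z), mul(SZ, SSSZ)))
  →1  mul(add(add(Z, SZ), mul(SZ, add(Z, SZ))), add(mul(SSSZ, Z), mul(SZ, SSSZ)))
  →2  mul(add(SZ, mul(SZ, add(Z, SZ))), add(mul(SSSZ, Z), mul(SZ, SSSZ)))

Answer: after 2 steps: mul(add(SZ, mul(SZ, add(Z, SZ))), add(mul(SSSZ, Z), mul(SZ, SSSZ)))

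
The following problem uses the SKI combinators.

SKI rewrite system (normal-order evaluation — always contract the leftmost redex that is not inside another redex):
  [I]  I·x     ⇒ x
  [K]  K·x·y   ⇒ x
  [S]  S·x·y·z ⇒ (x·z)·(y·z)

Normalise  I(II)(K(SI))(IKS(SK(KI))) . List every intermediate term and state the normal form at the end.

Answer: normal form = SI  (in 4 steps)

Reduction:
  start: I(II)(K(SI))(IKS(SK(KI)))
  step 1: II(K(SI))(IKS(SK(KI)))
  step 2: I(K(SI))(IKS(SK(KI)))
  step 3: K(SI)(IKS(SK(KI)))
  step 4: SI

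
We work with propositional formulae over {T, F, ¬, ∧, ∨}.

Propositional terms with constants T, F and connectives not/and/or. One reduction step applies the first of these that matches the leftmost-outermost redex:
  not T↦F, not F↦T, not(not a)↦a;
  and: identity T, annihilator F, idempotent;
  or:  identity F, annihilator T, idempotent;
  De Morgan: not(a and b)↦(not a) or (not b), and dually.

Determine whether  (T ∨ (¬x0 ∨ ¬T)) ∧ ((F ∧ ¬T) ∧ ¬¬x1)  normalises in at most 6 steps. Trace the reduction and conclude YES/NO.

  start: (T ∨ (¬x0 ∨ ¬T)) ∧ ((F ∧ ¬T) ∧ ¬¬x1)
  →1  T ∧ ((F ∧ ¬T) ∧ ¬¬x1)
  →2  (F ∧ ¬T) ∧ ¬¬x1
  →3  F ∧ ¬¬x1
  →4  F

Answer: YES — reaches normal form F in 4 ≤ 6 steps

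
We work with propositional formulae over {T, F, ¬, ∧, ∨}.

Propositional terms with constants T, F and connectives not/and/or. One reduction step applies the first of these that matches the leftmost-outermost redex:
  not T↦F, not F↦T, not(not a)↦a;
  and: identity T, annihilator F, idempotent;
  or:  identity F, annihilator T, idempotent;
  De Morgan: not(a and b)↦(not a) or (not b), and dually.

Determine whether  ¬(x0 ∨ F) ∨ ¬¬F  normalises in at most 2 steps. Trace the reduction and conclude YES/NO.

  start: ¬(x0 ∨ F) ∨ ¬¬F
  →1  (¬x0 ∧ ¬F) ∨ ¬¬F
  →2  (¬x0 ∧ T) ∨ ¬¬F

Answer: NO — after 2 steps the term is (¬x0 ∧ T) ∨ ¬¬F, not yet normal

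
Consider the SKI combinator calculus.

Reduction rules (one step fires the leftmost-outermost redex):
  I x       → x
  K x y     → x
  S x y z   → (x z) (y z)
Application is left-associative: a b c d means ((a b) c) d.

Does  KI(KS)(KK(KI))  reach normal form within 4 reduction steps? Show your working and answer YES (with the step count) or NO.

  start: KI(KS)(KK(KI))
  [1] I(KK(KI))
  [2] KK(KI)
  [3] K

Answer: YES — reaches normal form K in 3 ≤ 4 steps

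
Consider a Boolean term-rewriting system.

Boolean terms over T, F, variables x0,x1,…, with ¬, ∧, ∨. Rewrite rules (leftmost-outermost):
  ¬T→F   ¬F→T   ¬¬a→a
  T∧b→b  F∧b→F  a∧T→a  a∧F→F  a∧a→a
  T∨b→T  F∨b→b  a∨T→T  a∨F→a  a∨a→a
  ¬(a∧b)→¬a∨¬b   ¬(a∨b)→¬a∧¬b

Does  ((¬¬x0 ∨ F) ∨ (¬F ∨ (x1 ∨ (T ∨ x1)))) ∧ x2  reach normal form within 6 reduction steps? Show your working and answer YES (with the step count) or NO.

  start: ((¬¬x0 ∨ F) ∨ (¬F ∨ (x1 ∨ (T ∨ x1)))) ∧ x2
  step 1: (¬¬x0 ∨ (¬F ∨ (x1 ∨ (T ∨ x1)))) ∧ x2
  step 2: (x0 ∨ (¬F ∨ (x1 ∨ (T ∨ x1)))) ∧ x2
  step 3: (x0 ∨ (T ∨ (x1 ∨ (T ∨ x1)))) ∧ x2
  step 4: (x0 ∨ T) ∧ x2
  step 5: T ∧ x2
  step 6: x2

Answer: YES — reaches normal form x2 in 6 ≤ 6 steps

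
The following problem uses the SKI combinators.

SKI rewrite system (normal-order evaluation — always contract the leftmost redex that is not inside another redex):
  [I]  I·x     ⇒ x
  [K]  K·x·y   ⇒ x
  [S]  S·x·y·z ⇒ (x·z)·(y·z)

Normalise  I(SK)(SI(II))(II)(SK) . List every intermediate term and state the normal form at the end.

Answer: normal form = SK  (in 5 steps)

Derivation:
  start: I(SK)(SI(II))(II)(SK)
  →1  SK(SI(II))(II)(SK)
  →2  K(II)(SI(II)(II))(SK)
  →3  II(SK)
  →4  I(SK)
  →5  SK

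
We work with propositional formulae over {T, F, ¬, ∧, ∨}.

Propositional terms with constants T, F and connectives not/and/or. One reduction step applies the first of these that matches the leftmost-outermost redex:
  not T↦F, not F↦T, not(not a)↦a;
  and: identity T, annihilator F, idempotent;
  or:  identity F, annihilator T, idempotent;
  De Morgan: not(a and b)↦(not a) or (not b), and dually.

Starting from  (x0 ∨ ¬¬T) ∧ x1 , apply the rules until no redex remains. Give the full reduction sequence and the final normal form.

  start: (x0 ∨ ¬¬T) ∧ x1
  step 1: (x0 ∨ T) ∧ x1
  step 2: T ∧ x1
  step 3: x1

Answer: normal form = x1  (in 3 steps)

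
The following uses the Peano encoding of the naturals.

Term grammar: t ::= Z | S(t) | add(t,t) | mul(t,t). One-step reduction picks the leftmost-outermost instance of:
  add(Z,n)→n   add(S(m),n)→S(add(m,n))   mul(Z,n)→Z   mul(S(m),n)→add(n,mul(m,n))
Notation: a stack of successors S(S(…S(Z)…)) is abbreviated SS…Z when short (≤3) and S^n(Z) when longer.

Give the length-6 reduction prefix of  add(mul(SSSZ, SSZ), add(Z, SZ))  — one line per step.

  start: add(mul(SSSZ, SSZ), add(Z, SZ))
  step 1: add(add(SSZ, mul(SSZ, SSZ)), add(Z, SZ))
  step 2: add(S(add(SZ, mul(SSZ, SSZ))), add(Z, SZ))
  step 3: S(add(add(SZ, mul(SSZ, SSZ)), add(Z, SZ)))
  step 4: S(add(S(add(Z, mul(SSZ, SSZ))), add(Z, SZ)))
  step 5: S(S(add(add(Z, mul(SSZ, SSZ)), add(Z, SZ))))
  step 6: S(S(add(mul(SSZ, SSZ), add(Z, SZ))))

Answer: after 6 steps: S(S(add(mul(SSZ, SSZ), add(Z, SZ))))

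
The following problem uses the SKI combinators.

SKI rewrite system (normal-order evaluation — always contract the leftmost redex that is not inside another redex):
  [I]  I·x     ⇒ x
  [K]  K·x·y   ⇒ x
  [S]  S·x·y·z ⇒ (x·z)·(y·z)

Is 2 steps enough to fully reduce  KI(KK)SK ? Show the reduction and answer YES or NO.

  start: KI(KK)SK
  [1] ISK
  [2] SK

Answer: YES — reaches normal form SK in 2 ≤ 2 steps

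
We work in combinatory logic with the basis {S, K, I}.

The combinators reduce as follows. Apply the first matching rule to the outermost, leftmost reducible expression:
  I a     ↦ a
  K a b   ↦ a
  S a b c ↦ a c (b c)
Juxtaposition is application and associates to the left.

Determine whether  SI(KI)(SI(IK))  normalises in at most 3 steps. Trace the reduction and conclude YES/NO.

  start: SI(KI)(SI(IK))
  [1] I(SI(IK))(KI(SI(IK)))
  [2] SI(IK)(KI(SI(IK)))
  [3] I(KI(SI(IK)))(IK(KI(SI(IK))))

Answer: NO — after 3 steps the term is I(KI(SI(IK)))(IK(KI(SI(IK)))), not yet normal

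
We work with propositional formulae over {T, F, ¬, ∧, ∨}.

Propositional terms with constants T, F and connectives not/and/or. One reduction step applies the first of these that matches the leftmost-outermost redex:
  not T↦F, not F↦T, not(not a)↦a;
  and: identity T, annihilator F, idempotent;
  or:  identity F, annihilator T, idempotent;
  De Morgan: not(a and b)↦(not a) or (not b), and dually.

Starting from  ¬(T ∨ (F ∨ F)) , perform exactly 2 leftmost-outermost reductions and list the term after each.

  start: ¬(T ∨ (F ∨ F))
  →1  ¬T ∧ ¬(F ∨ F)
  →2  F ∧ ¬(F ∨ F)

Answer: after 2 steps: F ∧ ¬(F ∨ F)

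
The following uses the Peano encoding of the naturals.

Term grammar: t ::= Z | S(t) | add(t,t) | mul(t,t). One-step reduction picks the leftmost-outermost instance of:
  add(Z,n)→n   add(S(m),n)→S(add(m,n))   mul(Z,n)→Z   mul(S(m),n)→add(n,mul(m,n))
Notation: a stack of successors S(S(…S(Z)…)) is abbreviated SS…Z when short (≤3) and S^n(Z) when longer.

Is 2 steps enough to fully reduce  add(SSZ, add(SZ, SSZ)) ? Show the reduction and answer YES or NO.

  start: add(SSZ, add(SZ, SSZ))
  →1  S(add(SZ, add(SZ, SSZ)))
  →2  S(S(add(Z, add(SZ, SSZ))))

Answer: NO — after 2 steps the term is S(S(add(Z, add(SZ, SSZ)))), not yet normal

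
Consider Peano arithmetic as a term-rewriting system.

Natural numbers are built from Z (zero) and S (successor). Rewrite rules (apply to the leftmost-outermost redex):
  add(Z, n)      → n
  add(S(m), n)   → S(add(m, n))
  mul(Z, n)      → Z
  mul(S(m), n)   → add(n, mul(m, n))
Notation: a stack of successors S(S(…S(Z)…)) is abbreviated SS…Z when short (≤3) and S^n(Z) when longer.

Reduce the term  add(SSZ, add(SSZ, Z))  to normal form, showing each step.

  start: add(SSZ, add(SSZ, Z))
  step 1: S(add(SZ, add(SSZ, Z)))
  step 2: S(S(add(Z, add(SSZ, Z))))
  step 3: S(S(add(SSZ, Z)))
  step 4: S(S(S(add(SZ, Z))))
  step 5: S(S(S(S(add(Z, Z)))))
  step 6: S^4(Z)

Answer: normal form = S^4(Z)  (in 6 steps)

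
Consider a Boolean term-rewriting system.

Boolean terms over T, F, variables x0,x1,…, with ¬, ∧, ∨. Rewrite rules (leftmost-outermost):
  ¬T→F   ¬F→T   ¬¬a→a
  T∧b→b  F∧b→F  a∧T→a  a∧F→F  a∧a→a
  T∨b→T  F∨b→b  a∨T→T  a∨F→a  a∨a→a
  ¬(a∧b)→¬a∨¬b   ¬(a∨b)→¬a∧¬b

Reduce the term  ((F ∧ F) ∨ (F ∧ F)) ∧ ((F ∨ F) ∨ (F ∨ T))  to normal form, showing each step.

Answer: normal form = F  (in 3 steps)

Reduction:
  start: ((F ∧ F) ∨ (F ∧ F)) ∧ ((F ∨ F) ∨ (F ∨ T))
  step 1: (F ∧ F) ∧ ((F ∨ F) ∨ (F ∨ T))
  step 2: F ∧ ((F ∨ F) ∨ (F ∨ T))
  step 3: F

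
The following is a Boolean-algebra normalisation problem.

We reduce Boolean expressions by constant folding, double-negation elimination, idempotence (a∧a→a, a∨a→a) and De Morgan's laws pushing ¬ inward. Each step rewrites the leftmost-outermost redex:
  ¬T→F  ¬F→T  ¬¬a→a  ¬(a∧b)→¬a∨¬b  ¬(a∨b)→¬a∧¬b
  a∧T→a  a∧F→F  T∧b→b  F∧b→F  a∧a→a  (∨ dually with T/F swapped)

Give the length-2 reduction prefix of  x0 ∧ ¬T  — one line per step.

Answer: after 2 steps: F

Derivation:
  start: x0 ∧ ¬T
  step 1: x0 ∧ F
  step 2: F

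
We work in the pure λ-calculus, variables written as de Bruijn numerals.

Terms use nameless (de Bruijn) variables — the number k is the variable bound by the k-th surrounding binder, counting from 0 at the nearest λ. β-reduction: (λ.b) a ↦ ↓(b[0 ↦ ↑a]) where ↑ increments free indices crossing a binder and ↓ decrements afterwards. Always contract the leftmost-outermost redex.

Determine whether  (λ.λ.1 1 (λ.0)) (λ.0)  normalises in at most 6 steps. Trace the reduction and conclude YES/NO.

  start: (λ.λ.1 1 (λ.0)) (λ.0)
  →1  λ.(λ.0) (λ.0) (λ.0)
  →2  λ.(λ.0) (λ.0)
  →3  λ.λ.0

Answer: YES — reaches normal form λ.λ.0 in 3 ≤ 6 steps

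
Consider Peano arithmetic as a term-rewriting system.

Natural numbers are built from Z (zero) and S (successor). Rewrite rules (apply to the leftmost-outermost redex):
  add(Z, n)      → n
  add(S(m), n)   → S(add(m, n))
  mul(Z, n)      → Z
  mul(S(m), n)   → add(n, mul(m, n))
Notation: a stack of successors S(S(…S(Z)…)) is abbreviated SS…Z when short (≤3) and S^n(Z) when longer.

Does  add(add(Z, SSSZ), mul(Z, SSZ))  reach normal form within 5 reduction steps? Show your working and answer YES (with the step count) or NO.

Answer: NO — after 5 steps the term is S(S(S(mul(Z, SSZ)))), not yet normal

Reduction:
  start: add(add(Z, SSSZ), mul(Z, SSZ))
  →1  add(SSSZ, mul(Z, SSZ))
  →2  S(add(SSZ, mul(Z, SSZ)))
  →3  S(S(add(SZ, mul(Z, SSZ))))
  →4  S(S(S(add(Z, mul(Z, SSZ)))))
  →5  S(S(S(mul(Z, SSZ))))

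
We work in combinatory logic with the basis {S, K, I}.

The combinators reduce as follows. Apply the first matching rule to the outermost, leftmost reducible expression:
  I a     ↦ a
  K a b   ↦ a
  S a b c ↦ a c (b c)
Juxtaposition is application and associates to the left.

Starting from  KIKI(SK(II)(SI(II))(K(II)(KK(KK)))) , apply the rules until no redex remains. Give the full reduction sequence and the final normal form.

  start: KIKI(SK(II)(SI(II))(K(II)(KK(KK))))
  step 1: II(SK(II)(SI(II))(K(II)(KK(KK))))
  step 2: I(SK(II)(SI(II))(K(II)(KK(KK))))
  step 3: SK(II)(SI(II))(K(II)(KK(KK)))
  step 4: K(SI(II))(II(SI(II)))(K(II)(KK(KK)))
  step 5: SI(II)(K(II)(KK(KK)))
  step 6: I(K(II)(KK(KK)))(II(K(II)(KK(KK))))
  step 7: K(II)(KK(KK))(II(K(II)(KK(KK))))
  step 8: II(II(K(II)(KK(KK))))
  step 9: I(II(K(II)(KK(KK))))
  step 10: II(K(II)(KK(KK)))
  step 11: I(K(II)(KK(KK)))
  step 12: K(II)(KK(KK))
  step 13: II
  step 14: I

Answer: normal form = I  (in 14 steps)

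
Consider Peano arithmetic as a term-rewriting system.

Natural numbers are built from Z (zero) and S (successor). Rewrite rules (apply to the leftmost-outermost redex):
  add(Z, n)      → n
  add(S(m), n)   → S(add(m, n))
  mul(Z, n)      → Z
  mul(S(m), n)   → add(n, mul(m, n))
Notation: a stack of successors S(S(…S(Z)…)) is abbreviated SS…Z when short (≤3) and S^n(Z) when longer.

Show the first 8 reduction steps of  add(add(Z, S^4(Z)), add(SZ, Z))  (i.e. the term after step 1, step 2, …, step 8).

  start: add(add(Z, S^4(Z)), add(SZ, Z))
  →1  add(S^4(Z), add(SZ, Z))
  →2  S(add(SSSZ, add(SZ, Z)))
  →3  S(S(add(SSZ, add(SZ, Z))))
  →4  S(S(S(add(SZ, add(SZ, Z)))))
  →5  S(S(S(S(add(Z, add(SZ, Z))))))
  →6  S(S(S(S(add(SZ, Z)))))
  →7  S(S(S(S(S(add(Z, Z))))))
  →8  S^5(Z)

Answer: after 8 steps: S^5(Z)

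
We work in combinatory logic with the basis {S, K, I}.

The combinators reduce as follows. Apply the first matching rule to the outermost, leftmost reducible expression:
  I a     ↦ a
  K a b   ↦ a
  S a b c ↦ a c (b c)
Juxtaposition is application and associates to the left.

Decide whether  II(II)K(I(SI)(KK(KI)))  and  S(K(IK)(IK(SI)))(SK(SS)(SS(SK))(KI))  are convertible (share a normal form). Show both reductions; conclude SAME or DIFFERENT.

Answer: DIFFERENT — A ⇓ K(SIK), B ⇓ SK(S(KI)(SK(KI)))

Reduction:
Term A:
  start: II(II)K(I(SI)(KK(KI)))
  [1] I(II)K(I(SI)(KK(KI)))
  [2] IIK(I(SI)(KK(KI)))
  [3] IK(I(SI)(KK(KI)))
  [4] K(I(SI)(KK(KI)))
  [5] K(SI(KK(KI)))
  [6] K(SIK)

Term B:
  start: S(K(IK)(IK(SI)))(SK(SS)(SS(SK))(KI))
  [1] S(IK)(SK(SS)(SS(SK))(KI))
  [2] SK(SK(SS)(SS(SK))(KI))
  [3] SK(K(SS(SK))(SS(SS(SK)))(KI))
  [4] SK(SS(SK)(KI))
  [5] SK(S(KI)(SK(KI)))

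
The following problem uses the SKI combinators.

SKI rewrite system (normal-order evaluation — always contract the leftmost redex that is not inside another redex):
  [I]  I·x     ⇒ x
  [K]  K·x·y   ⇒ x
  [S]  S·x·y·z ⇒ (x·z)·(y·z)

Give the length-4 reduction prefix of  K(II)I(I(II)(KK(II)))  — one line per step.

Answer: after 4 steps: II(KK(II))

Working:
  start: K(II)I(I(II)(KK(II)))
  [1] II(I(II)(KK(II)))
  [2] I(I(II)(KK(II)))
  [3] I(II)(KK(II))
  [4] II(KK(II))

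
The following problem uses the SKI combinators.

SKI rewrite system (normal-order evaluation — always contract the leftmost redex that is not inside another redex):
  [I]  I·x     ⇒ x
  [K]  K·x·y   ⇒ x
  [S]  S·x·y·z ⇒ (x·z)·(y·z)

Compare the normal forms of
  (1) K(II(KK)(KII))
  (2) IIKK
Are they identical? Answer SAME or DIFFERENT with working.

Answer: SAME — A ⇓ KK, B ⇓ KK

Reduction:
Term A:
  start: K(II(KK)(KII))
  [1] K(I(KK)(KII))
  [2] K(KK(KII))
  [3] KK

Term B:
  start: IIKK
  [1] IKK
  [2] KK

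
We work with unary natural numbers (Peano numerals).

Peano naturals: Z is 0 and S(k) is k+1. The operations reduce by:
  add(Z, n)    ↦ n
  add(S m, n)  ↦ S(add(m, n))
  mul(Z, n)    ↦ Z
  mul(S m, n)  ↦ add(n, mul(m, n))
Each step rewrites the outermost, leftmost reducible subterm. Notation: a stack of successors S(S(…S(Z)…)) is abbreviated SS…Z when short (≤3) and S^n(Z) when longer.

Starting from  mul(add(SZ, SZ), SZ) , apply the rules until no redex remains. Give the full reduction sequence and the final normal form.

Answer: normal form = SSZ  (in 9 steps)

Working:
  start: mul(add(SZ, SZ), SZ)
  [1] mul(S(add(Z, SZ)), SZ)
  [2] add(SZ, mul(add(Z, SZ), SZ))
  [3] S(add(Z, mul(add(Z, SZ), SZ)))
  [4] S(mul(add(Z, SZ), SZ))
  [5] S(mul(SZ, SZ))
  [6] S(add(SZ, mul(Z, SZ)))
  [7] S(S(add(Z, mul(Z, SZ))))
  [8] S(S(mul(Z, SZ)))
  [9] SSZ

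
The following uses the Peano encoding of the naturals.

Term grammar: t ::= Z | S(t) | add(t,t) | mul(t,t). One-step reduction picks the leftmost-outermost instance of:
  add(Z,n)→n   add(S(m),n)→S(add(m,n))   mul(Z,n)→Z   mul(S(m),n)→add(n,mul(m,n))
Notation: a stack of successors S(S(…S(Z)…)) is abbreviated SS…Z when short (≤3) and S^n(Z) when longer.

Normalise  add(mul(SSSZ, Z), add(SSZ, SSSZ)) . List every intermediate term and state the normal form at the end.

  start: add(mul(SSSZ, Z), add(SSZ, SSSZ))
  →1  add(add(Z, mul(SSZ, Z)), add(SSZ, SSSZ))
  →2  add(mul(SSZ, Z), add(SSZ, SSSZ))
  →3  add(add(Z, mul(SZ, Z)), add(SSZ, SSSZ))
  →4  add(mul(SZ, Z), add(SSZ, SSSZ))
  →5  add(add(Z, mul(Z, Z)), add(SSZ, SSSZ))
  →6  add(mul(Z, Z), add(SSZ, SSSZ))
  →7  add(Z, add(SSZ, SSSZ))
  →8  add(SSZ, SSSZ)
  →9  S(add(SZ, SSSZ))
  →10  S(S(add(Z, SSSZ)))
  →11  S^5(Z)

Answer: normal form = S^5(Z)  (in 11 steps)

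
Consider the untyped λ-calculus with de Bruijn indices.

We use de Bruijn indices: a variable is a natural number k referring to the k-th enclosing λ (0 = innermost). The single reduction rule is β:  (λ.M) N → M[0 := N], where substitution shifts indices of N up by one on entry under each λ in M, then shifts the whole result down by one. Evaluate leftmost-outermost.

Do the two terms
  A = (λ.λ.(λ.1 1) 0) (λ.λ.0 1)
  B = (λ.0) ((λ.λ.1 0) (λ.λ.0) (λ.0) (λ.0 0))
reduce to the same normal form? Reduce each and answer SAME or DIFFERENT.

Answer: SAME — A ⇓ λ.0 0, B ⇓ λ.0 0

Derivation:
Term A:
  start: (λ.λ.(λ.1 1) 0) (λ.λ.0 1)
  [1] λ.(λ.1 1) 0
  [2] λ.0 0

Term B:
  start: (λ.0) ((λ.λ.1 0) (λ.λ.0) (λ.0) (λ.0 0))
  [1] (λ.λ.1 0) (λ.λ.0) (λ.0) (λ.0 0)
  [2] (λ.(λ.λ.0) 0) (λ.0) (λ.0 0)
  [3] (λ.λ.0) (λ.0) (λ.0 0)
  [4] (λ.0) (λ.0 0)
  [5] λ.0 0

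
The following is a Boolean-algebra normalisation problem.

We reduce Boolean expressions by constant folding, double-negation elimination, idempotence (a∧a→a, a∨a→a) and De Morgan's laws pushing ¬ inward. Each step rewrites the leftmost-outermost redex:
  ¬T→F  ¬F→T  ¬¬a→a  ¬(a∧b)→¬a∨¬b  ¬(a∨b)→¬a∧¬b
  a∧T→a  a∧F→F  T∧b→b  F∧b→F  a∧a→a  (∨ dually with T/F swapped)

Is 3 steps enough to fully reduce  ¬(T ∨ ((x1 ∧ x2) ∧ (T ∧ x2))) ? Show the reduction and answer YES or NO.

  start: ¬(T ∨ ((x1 ∧ x2) ∧ (T ∧ x2)))
  →1  ¬T ∧ ¬((x1 ∧ x2) ∧ (T ∧ x2))
  →2  F ∧ ¬((x1 ∧ x2) ∧ (T ∧ x2))
  →3  F

Answer: YES — reaches normal form F in 3 ≤ 3 steps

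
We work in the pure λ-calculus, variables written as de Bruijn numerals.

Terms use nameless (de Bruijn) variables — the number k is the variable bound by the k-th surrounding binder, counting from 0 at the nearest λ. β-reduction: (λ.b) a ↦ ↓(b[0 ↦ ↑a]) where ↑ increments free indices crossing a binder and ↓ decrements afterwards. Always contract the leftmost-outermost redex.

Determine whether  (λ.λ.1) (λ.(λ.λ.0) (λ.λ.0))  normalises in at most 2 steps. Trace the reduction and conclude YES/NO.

  start: (λ.λ.1) (λ.(λ.λ.0) (λ.λ.0))
  step 1: λ.λ.(λ.λ.0) (λ.λ.0)
  step 2: λ.λ.λ.0

Answer: YES — reaches normal form λ.λ.λ.0 in 2 ≤ 2 steps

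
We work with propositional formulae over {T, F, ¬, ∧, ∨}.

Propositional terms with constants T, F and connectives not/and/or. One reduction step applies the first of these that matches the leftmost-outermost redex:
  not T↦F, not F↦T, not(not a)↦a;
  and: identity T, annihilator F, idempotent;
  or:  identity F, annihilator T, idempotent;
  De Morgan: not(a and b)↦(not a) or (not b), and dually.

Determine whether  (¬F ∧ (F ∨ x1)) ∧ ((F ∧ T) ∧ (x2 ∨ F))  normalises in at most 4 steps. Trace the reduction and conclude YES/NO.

  start: (¬F ∧ (F ∨ x1)) ∧ ((F ∧ T) ∧ (x2 ∨ F))
  step 1: (T ∧ (F ∨ x1)) ∧ ((F ∧ T) ∧ (x2 ∨ F))
  step 2: (F ∨ x1) ∧ ((F ∧ T) ∧ (x2 ∨ F))
  step 3: x1 ∧ ((F ∧ T) ∧ (x2 ∨ F))
  step 4: x1 ∧ (F ∧ (x2 ∨ F))

Answer: NO — after 4 steps the term is x1 ∧ (F ∧ (x2 ∨ F)), not yet normal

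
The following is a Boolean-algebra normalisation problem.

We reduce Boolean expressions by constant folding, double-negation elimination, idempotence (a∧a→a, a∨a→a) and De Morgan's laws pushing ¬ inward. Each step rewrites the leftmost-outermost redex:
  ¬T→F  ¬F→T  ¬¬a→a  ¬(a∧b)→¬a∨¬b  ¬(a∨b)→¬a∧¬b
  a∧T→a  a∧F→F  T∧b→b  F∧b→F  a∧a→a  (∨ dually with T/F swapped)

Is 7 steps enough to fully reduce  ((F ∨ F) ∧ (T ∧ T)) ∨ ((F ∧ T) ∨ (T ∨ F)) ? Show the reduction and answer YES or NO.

Answer: YES — reaches normal form T in 6 ≤ 7 steps

Working:
  start: ((F ∨ F) ∧ (T ∧ T)) ∨ ((F ∧ T) ∨ (T ∨ F))
  →1  (F ∧ (T ∧ T)) ∨ ((F ∧ T) ∨ (T ∨ F))
  →2  F ∨ ((F ∧ T) ∨ (T ∨ F))
  →3  (F ∧ T) ∨ (T ∨ F)
  →4  F ∨ (T ∨ F)
  →5  T ∨ F
  →6  T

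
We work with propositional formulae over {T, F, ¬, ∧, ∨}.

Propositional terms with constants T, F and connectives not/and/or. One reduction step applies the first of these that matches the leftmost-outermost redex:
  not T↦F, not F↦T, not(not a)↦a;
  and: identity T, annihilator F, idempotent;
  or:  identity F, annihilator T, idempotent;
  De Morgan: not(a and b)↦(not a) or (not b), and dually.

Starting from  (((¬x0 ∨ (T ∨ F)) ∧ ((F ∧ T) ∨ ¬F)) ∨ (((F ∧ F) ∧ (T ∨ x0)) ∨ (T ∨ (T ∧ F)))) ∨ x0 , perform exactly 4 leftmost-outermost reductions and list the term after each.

Answer: after 4 steps: ((F ∨ ¬F) ∨ (((F ∧ F) ∧ (T ∨ x0)) ∨ (T ∨ (T ∧ F)))) ∨ x0

Reduction:
  start: (((¬x0 ∨ (T ∨ F)) ∧ ((F ∧ T) ∨ ¬F)) ∨ (((F ∧ F) ∧ (T ∨ x0)) ∨ (T ∨ (T ∧ F)))) ∨ x0
  →1  (((¬x0 ∨ T) ∧ ((F ∧ T) ∨ ¬F)) ∨ (((F ∧ F) ∧ (T ∨ x0)) ∨ (T ∨ (T ∧ F)))) ∨ x0
  →2  ((T ∧ ((F ∧ T) ∨ ¬F)) ∨ (((F ∧ F) ∧ (T ∨ x0)) ∨ (T ∨ (T ∧ F)))) ∨ x0
  →3  (((F ∧ T) ∨ ¬F) ∨ (((F ∧ F) ∧ (T ∨ x0)) ∨ (T ∨ (T ∧ F)))) ∨ x0
  →4  ((F ∨ ¬F) ∨ (((F ∧ F) ∧ (T ∨ x0)) ∨ (T ∨ (T ∧ F)))) ∨ x0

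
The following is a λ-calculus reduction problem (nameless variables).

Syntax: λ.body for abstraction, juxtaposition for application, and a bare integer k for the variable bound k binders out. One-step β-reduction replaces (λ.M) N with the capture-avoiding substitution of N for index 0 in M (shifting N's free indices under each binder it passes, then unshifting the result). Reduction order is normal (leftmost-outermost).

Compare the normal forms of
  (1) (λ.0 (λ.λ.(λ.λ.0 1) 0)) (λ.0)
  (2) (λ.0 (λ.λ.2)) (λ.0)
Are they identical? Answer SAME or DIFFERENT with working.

Answer: DIFFERENT — A ⇓ λ.λ.λ.0 1, B ⇓ λ.λ.λ.0

Reduction:
Term A:
  start: (λ.0 (λ.λ.(λ.λ.0 1) 0)) (λ.0)
  →1  (λ.0) (λ.λ.(λ.λ.0 1) 0)
  →2  λ.λ.(λ.λ.0 1) 0
  →3  λ.λ.λ.0 1

Term B:
  start: (λ.0 (λ.λ.2)) (λ.0)
  →1  (λ.0) (λ.λ.λ.0)
  →2  λ.λ.λ.0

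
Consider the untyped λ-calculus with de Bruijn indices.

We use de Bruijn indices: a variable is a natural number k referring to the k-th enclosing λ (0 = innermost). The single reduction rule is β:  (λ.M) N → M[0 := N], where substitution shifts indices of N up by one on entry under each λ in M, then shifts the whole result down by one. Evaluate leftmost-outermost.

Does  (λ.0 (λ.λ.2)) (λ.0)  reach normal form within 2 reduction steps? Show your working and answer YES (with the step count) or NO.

  start: (λ.0 (λ.λ.2)) (λ.0)
  [1] (λ.0) (λ.λ.λ.0)
  [2] λ.λ.λ.0

Answer: YES — reaches normal form λ.λ.λ.0 in 2 ≤ 2 steps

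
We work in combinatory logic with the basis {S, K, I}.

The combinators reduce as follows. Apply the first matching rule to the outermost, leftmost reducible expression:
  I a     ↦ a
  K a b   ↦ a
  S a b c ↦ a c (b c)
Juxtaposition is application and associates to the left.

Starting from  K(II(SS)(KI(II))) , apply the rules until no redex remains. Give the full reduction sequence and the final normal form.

  start: K(II(SS)(KI(II)))
  step 1: K(I(SS)(KI(II)))
  step 2: K(SS(KI(II)))
  step 3: K(SSI)

Answer: normal form = K(SSI)  (in 3 steps)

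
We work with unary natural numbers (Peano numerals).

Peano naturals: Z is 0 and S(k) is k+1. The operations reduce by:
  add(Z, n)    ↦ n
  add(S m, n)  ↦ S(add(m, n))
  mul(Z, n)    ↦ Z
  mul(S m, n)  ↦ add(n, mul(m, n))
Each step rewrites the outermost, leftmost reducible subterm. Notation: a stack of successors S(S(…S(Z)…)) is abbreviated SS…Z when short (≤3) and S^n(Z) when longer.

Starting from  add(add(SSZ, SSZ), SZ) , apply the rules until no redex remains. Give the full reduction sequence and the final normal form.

Answer: normal form = S^5(Z)  (in 8 steps)

Reduction:
  start: add(add(SSZ, SSZ), SZ)
  step 1: add(S(add(SZ, SSZ)), SZ)
  step 2: S(add(add(SZ, SSZ), SZ))
  step 3: S(add(S(add(Z, SSZ)), SZ))
  step 4: S(S(add(add(Z, SSZ), SZ)))
  step 5: S(S(add(SSZ, SZ)))
  step 6: S(S(S(add(SZ, SZ))))
  step 7: S(S(S(S(add(Z, SZ)))))
  step 8: S^5(Z)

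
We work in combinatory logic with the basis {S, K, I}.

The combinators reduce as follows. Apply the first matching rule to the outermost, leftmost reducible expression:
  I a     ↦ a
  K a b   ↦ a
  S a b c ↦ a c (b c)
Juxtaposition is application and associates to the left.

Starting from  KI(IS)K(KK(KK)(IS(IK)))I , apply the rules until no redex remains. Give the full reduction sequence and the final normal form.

Answer: normal form = K(SK)  (in 6 steps)

Working:
  start: KI(IS)K(KK(KK)(IS(IK)))I
  step 1: IK(KK(KK)(IS(IK)))I
  step 2: K(KK(KK)(IS(IK)))I
  step 3: KK(KK)(IS(IK))
  step 4: K(IS(IK))
  step 5: K(S(IK))
  step 6: K(SK)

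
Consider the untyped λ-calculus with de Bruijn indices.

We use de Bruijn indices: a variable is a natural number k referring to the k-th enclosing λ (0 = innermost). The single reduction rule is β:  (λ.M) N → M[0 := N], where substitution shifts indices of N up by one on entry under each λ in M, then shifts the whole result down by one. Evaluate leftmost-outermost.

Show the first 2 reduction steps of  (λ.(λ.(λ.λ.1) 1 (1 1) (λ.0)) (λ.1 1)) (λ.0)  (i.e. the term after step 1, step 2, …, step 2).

  start: (λ.(λ.(λ.λ.1) 1 (1 1) (λ.0)) (λ.1 1)) (λ.0)
  step 1: (λ.(λ.λ.1) (λ.0) ((λ.0) (λ.0)) (λ.0)) (λ.(λ.0) (λ.0))
  step 2: (λ.λ.1) (λ.0) ((λ.0) (λ.0)) (λ.0)

Answer: after 2 steps: (λ.λ.1) (λ.0) ((λ.0) (λ.0)) (λ.0)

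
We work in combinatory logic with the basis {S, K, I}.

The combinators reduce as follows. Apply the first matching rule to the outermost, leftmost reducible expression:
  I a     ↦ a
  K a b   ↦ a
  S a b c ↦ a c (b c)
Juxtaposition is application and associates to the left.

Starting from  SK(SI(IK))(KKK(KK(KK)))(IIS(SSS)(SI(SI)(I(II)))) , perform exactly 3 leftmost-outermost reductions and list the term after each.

Answer: after 3 steps: K(KK(KK))(IIS(SSS)(SI(SI)(I(II))))

Working:
  start: SK(SI(IK))(KKK(KK(KK)))(IIS(SSS)(SI(SI)(I(II))))
  step 1: K(KKK(KK(KK)))(SI(IK)(KKK(KK(KK))))(IIS(SSS)(SI(SI)(I(II))))
  step 2: KKK(KK(KK))(IIS(SSS)(SI(SI)(I(II))))
  step 3: K(KK(KK))(IIS(SSS)(SI(SI)(I(II))))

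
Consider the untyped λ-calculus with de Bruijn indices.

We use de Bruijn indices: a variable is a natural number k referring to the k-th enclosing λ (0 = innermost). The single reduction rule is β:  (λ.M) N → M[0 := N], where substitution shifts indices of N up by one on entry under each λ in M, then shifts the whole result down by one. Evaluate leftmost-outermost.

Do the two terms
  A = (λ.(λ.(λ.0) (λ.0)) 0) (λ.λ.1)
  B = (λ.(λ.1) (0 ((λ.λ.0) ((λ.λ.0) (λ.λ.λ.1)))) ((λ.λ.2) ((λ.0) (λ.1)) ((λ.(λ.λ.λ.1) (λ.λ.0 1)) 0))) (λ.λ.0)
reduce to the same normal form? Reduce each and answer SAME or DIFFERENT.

Answer: SAME — A ⇓ λ.0, B ⇓ λ.0

Working:
Term A:
  start: (λ.(λ.(λ.0) (λ.0)) 0) (λ.λ.1)
  →1  (λ.(λ.0) (λ.0)) (λ.λ.1)
  →2  (λ.0) (λ.0)
  →3  λ.0

Term B:
  start: (λ.(λ.1) (0 ((λ.λ.0) ((λ.λ.0) (λ.λ.λ.1)))) ((λ.λ.2) ((λ.0) (λ.1)) ((λ.(λ.λ.λ.1) (λ.λ.0 1)) 0))) (λ.λ.0)
  →1  (λ.λ.λ.0) ((λ.λ.0) ((λ.λ.0) ((λ.λ.0) (λ.λ.λ.1)))) ((λ.λ.λ.λ.0) ((λ.0) (λ.λ.λ.0)) ((λ.(λ.λ.λ.1) (λ.λ.0 1)) (λ.λ.0)))
  →2  (λ.λ.0) ((λ.λ.λ.λ.0) ((λ.0) (λ.λ.λ.0)) ((λ.(λ.λ.λ.1) (λ.λ.0 1)) (λ.λ.0)))
  →3  λ.0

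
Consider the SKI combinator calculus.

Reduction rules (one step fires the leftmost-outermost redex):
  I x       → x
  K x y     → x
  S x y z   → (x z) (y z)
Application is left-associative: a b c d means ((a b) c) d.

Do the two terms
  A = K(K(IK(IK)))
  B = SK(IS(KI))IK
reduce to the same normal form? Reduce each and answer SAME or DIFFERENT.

Term A:
  start: K(K(IK(IK)))
  [1] K(K(K(IK)))
  [2] K(K(KK))

Term B:
  start: SK(IS(KI))IK
  [1] KI(IS(KI)I)K
  [2] IK
  [3] K

Answer: DIFFERENT — A ⇓ K(K(KK)), B ⇓ K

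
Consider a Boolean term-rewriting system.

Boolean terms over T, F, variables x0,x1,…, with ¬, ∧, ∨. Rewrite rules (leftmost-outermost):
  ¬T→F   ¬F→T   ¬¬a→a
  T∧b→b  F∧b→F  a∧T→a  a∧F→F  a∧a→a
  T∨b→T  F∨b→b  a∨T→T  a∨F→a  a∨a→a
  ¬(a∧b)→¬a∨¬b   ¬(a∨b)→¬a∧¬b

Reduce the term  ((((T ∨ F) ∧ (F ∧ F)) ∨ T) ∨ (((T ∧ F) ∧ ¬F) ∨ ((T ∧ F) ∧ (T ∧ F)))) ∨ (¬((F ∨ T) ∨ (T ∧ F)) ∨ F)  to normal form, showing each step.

Answer: normal form = T  (in 3 steps)

Reduction:
  start: ((((T ∨ F) ∧ (F ∧ F)) ∨ T) ∨ (((T ∧ F) ∧ ¬F) ∨ ((T ∧ F) ∧ (T ∧ F)))) ∨ (¬((F ∨ T) ∨ (T ∧ F)) ∨ F)
  [1] (T ∨ (((T ∧ F) ∧ ¬F) ∨ ((T ∧ F) ∧ (T ∧ F)))) ∨ (¬((F ∨ T) ∨ (T ∧ F)) ∨ F)
  [2] T ∨ (¬((F ∨ T) ∨ (T ∧ F)) ∨ F)
  [3] T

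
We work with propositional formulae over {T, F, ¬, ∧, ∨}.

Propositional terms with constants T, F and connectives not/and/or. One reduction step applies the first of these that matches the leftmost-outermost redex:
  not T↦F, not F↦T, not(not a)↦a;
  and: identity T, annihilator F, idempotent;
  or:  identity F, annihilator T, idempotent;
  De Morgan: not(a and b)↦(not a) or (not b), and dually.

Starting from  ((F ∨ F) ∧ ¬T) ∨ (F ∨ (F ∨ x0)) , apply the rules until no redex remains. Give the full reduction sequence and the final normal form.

Answer: normal form = x0  (in 5 steps)

Reduction:
  start: ((F ∨ F) ∧ ¬T) ∨ (F ∨ (F ∨ x0))
  [1] (F ∧ ¬T) ∨ (F ∨ (F ∨ x0))
  [2] F ∨ (F ∨ (F ∨ x0))
  [3] F ∨ (F ∨ x0)
  [4] F ∨ x0
  [5] x0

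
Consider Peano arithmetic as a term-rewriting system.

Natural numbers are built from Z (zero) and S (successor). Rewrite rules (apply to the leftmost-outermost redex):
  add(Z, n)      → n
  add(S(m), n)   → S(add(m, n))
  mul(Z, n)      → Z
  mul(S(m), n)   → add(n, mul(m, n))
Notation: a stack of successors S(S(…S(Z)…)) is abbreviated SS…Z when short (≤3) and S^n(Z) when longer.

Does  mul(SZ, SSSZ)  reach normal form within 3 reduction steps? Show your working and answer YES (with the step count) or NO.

  start: mul(SZ, SSSZ)
  [1] add(SSSZ, mul(Z, SSSZ))
  [2] S(add(SSZ, mul(Z, SSSZ)))
  [3] S(S(add(SZ, mul(Z, SSSZ))))

Answer: NO — after 3 steps the term is S(S(add(SZ, mul(Z, SSSZ)))), not yet normal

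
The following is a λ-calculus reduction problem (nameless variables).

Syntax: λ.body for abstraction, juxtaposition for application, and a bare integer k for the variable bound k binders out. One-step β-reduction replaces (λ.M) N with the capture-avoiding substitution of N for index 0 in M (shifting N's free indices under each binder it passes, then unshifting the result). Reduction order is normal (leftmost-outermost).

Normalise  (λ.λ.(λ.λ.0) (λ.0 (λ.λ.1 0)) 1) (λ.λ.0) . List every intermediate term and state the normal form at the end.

Answer: normal form = λ.λ.λ.0  (in 3 steps)

Derivation:
  start: (λ.λ.(λ.λ.0) (λ.0 (λ.λ.1 0)) 1) (λ.λ.0)
  [1] λ.(λ.λ.0) (λ.0 (λ.λ.1 0)) (λ.λ.0)
  [2] λ.(λ.0) (λ.λ.0)
  [3] λ.λ.λ.0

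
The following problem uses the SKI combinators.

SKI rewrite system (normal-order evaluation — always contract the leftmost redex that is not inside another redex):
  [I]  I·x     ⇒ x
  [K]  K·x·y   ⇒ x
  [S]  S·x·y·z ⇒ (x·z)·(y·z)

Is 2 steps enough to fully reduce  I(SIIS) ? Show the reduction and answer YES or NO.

  start: I(SIIS)
  step 1: SIIS
  step 2: IS(IS)

Answer: NO — after 2 steps the term is IS(IS), not yet normal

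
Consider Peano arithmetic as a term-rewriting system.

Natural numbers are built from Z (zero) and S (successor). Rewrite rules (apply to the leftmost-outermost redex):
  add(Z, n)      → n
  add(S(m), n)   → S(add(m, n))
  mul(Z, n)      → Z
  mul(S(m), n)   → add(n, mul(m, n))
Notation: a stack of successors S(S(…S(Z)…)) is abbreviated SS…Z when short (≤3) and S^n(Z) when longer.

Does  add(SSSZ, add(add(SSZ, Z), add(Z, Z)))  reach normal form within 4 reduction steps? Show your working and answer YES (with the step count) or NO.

  start: add(SSSZ, add(add(SSZ, Z), add(Z, Z)))
  →1  S(add(SSZ, add(add(SSZ, Z), add(Z, Z))))
  →2  S(S(add(SZ, add(add(SSZ, Z), add(Z, Z)))))
  →3  S(S(S(add(Z, add(add(SSZ, Z), add(Z, Z))))))
  →4  S(S(S(add(add(SSZ, Z), add(Z, Z)))))

Answer: NO — after 4 steps the term is S(S(S(add(add(SSZ, Z), add(Z, Z))))), not yet normal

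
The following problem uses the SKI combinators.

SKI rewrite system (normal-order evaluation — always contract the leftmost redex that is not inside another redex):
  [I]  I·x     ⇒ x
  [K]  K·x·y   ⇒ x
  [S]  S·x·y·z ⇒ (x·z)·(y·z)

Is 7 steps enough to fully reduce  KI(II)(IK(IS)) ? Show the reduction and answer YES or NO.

  start: KI(II)(IK(IS))
  →1  I(IK(IS))
  →2  IK(IS)
  →3  K(IS)
  →4  KS

Answer: YES — reaches normal form KS in 4 ≤ 7 steps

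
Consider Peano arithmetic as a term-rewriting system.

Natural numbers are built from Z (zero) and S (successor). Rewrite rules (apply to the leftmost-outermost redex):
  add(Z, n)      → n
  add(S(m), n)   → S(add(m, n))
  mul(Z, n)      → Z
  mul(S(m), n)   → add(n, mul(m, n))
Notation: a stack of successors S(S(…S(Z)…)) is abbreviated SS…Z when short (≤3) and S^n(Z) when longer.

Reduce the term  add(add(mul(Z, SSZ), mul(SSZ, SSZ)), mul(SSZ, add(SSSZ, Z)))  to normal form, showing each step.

  start: add(add(mul(Z, SSZ), mul(SSZ, SSZ)), mul(SSZ, add(SSSZ, Z)))
  [1] add(add(Z, mul(SSZ, SSZ)), mul(SSZ, add(SSSZ, Z)))
  [2] add(mul(SSZ, SSZ), mul(SSZ, add(SSSZ, Z)))
  [3] add(add(SSZ, mul(SZ, SSZ)), mul(SSZ, add(SSSZ, Z)))
  [4] add(S(add(SZ, mul(SZ, SSZ))), mul(SSZ, add(SSSZ, Z)))
  [5] S(add(add(SZ, mul(SZ, SSZ)), mul(SSZ, add(SSSZ, Z))))
  [6] S(add(S(add(Z, mul(SZ, SSZ))), mul(SSZ, add(SSSZ, Z))))
  [7] S(S(add(add(Z, mul(SZ, SSZ)), mul(SSZ, add(SSSZ, Z)))))
  [8] S(S(add(mul(SZ, SSZ), mul(SSZ, add(SSSZ, Z)))))
  [9] S(S(add(add(SSZ, mul(Z, SSZ)), mul(SSZ, add(SSSZ, Z)))))
  [10] S(S(add(S(add(SZ, mul(Z, SSZ))), mul(SSZ, add(SSSZ, Z)))))
  [11] S(S(S(add(add(SZ, mul(Z, SSZ)), mul(SSZ, add(SSSZ, Z))))))
  [12] S(S(S(add(S(add(Z, mul(Z, SSZ))), mul(SSZ, add(SSSZ, Z))))))
  [13] S(S(S(S(add(add(Z, mul(Z, SSZ)), mul(SSZ, add(SSSZ, Z)))))))
  [14] S(S(S(S(add(mul(Z, SSZ), mul(SSZ, add(SSSZ, Z)))))))
  [15] S(S(S(S(add(Z, mul(SSZ, add(SSSZ, Z)))))))
  [16] S(S(S(S(mul(SSZ, add(SSSZ, Z))))))
  [17] S(S(S(S(add(add(SSSZ, Z), mul(SZ, add(SSSZ, Z)))))))
  [18] S(S(S(S(add(S(add(SSZ, Z)), mul(SZ, add(SSSZ, Z)))))))
  [19] S(S(S(S(S(add(add(SSZ, Z), mul(SZ, add(SSSZ, Z))))))))
  [20] S(S(S(S(S(add(S(add(SZ, Z)), mul(SZ, add(SSSZ, Z))))))))
  [21] S(S(S(S(S(S(add(add(SZ, Z), mul(SZ, add(SSSZ, Z)))))))))
  [22] S(S(S(S(S(S(add(S(add(Z, Z)), mul(SZ, add(SSSZ, Z)))))))))
  [23] S(S(S(S(S(S(S(add(add(Z, Z), mul(SZ, add(SSSZ, Z))))))))))
  [24] S(S(S(S(S(S(S(add(Z, mul(SZ, add(SSSZ, Z))))))))))
  [25] S(S(S(S(S(S(S(mul(SZ, add(SSSZ, Z)))))))))
  [26] S(S(S(S(S(S(S(add(add(SSSZ, Z), mul(Z, add(SSSZ, Z))))))))))
  [27] S(S(S(S(S(S(S(add(S(add(SSZ, Z)), mul(Z, add(SSSZ, Z))))))))))
  [28] S(S(S(S(S(S(S(S(add(add(SSZ, Z), mul(Z, add(SSSZ, Z)))))))))))
  [29] S(S(S(S(S(S(S(S(add(S(add(SZ, Z)), mul(Z, add(SSSZ, Z)))))))))))
  [30] S(S(S(S(S(S(S(S(S(add(add(SZ, Z), mul(Z, add(SSSZ, Z))))))))))))
  [31] S(S(S(S(S(S(S(S(S(add(S(add(Z, Z)), mul(Z, add(SSSZ, Z))))))))))))
  [32] S(S(S(S(S(S(S(S(S(S(add(add(Z, Z), mul(Z, add(SSSZ, Z)))))))))))))
  [33] S(S(S(S(S(S(S(S(S(S(add(Z, mul(Z, add(SSSZ, Z)))))))))))))
  [34] S(S(S(S(S(S(S(S(S(S(mul(Z, add(SSSZ, Z))))))))))))
  [35] S^10(Z)

Answer: normal form = S^10(Z)  (in 35 steps)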